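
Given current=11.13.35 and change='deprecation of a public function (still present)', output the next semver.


Current: 11.13.35
Change category: 'deprecation of a public function (still present)' → minor bump
SemVer rule: minor bump → increment MINOR, reset PATCH to 0 (MAJOR unchanged)
New: 11.14.0

11.14.0


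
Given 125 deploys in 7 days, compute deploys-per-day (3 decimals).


Formula: deployments per day = releases / days
= 125 / 7
= 17.857 deploys/day
(equivalently, 125.0 deploys/week)

17.857 deploys/day


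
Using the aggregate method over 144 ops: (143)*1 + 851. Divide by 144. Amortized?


Formula: Amortized cost = Total cost / Operations
Total cost = (143 * 1) + (1 * 851)
Total cost = 143 + 851 = 994
Amortized = 994 / 144 = 6.9028

6.9028


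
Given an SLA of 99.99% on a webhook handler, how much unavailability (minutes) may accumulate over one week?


Formula: allowed downtime = period * (100 - SLA) / 100
Period (week) = 10080 minutes
Unavailability fraction = (100 - 99.99) / 100
Allowed downtime = 10080 * (100 - 99.99) / 100
Allowed downtime = 1.008 minutes

1.008 minutes


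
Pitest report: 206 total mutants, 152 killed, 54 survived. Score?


Mutation score = killed / total * 100
Mutation score = 152 / 206 * 100
Mutation score = 73.79%

73.79%


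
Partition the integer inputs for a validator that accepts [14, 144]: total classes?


Valid range: [14, 144]
Class 1: x < 14 — invalid
Class 2: 14 ≤ x ≤ 144 — valid
Class 3: x > 144 — invalid
Total equivalence classes: 3

3 equivalence classes


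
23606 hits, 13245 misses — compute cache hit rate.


Formula: hit rate = hits / (hits + misses) * 100
hit rate = 23606 / (23606 + 13245) * 100
hit rate = 23606 / 36851 * 100
hit rate = 64.06%

64.06%


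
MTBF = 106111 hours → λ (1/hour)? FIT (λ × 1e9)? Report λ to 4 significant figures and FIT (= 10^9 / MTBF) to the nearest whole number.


Formula: λ = 1 / MTBF; FIT = λ × 1e9 = 1e9 / MTBF
λ = 1 / 106111 ≈ 9.424e-06 failures/hour
FIT = 1e9 / 106111 ≈ 9424 failures per 1e9 hours (nearest whole number)

λ = 9.424e-06 /h, FIT = 9424


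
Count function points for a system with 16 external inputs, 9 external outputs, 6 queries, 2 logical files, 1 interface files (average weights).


UFP = EI*4 + EO*5 + EQ*4 + ILF*10 + EIF*7
UFP = 16*4 + 9*5 + 6*4 + 2*10 + 1*7
UFP = 64 + 45 + 24 + 20 + 7
UFP = 160

160


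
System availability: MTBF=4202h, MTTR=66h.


Availability = MTBF / (MTBF + MTTR)
Availability = 4202 / (4202 + 66)
Availability = 4202 / 4268
Availability = 98.4536%

98.4536%


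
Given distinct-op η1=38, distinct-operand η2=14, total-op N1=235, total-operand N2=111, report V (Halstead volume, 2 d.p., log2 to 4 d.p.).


Formula: V = N * log2(η), where N = N1 + N2 and η = η1 + η2
η = 38 + 14 = 52
N = 235 + 111 = 346
log2(52) ≈ 5.7004
V = 346 * 5.7004 = 1972.34

1972.34


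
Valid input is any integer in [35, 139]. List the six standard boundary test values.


Range: [35, 139]
Boundaries: just below min, min, min+1, max-1, max, just above max
Values: [34, 35, 36, 138, 139, 140]

[34, 35, 36, 138, 139, 140]


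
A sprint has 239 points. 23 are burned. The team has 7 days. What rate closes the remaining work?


Formula: Required rate = Remaining points / Days left
Remaining = 239 - 23 = 216 points
Required rate = 216 / 7 = 30.86 points/day

30.86 points/day


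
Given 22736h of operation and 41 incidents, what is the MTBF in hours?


Formula: MTBF = Total operating time / Number of failures
MTBF = 22736 / 41
MTBF = 554.54 hours

554.54 hours


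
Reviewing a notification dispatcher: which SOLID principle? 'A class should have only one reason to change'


This describes the Single Responsibility Principle (SRP)

Single Responsibility Principle (SRP)


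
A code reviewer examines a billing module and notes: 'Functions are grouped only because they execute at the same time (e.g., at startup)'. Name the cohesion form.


Reasoning: Related by timing only
Type: Temporal cohesion

Temporal cohesion


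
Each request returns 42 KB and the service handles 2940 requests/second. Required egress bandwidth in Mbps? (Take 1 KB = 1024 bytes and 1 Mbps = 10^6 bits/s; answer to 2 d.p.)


Formula: Mbps = payload_bytes * RPS * 8 / 1e6
Payload per request = 42 KB = 42 * 1024 = 43008 bytes
Total bytes/sec = 43008 * 2940 = 126443520
Total bits/sec = 126443520 * 8 = 1011548160
Mbps = 1011548160 / 1e6 = 1011.55

1011.55 Mbps


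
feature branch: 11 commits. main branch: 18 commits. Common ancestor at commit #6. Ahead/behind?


Common ancestor: commit #6
feature commits after divergence: 11 - 6 = 5
main commits after divergence: 18 - 6 = 12
feature is 5 commits ahead of main
main is 12 commits ahead of feature

feature ahead: 5, main ahead: 12


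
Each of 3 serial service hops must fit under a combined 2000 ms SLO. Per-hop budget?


Formula: per_stage = total_budget / stages
per_stage = 2000 / 3
per_stage = 666.67 ms

666.67 ms


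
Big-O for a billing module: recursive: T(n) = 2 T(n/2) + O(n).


Reasoning: master theorem case 2 (merge-sort recurrence)
Complexity: O(n log n)

O(n log n)


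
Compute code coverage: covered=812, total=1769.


Coverage = covered / total * 100
Coverage = 812 / 1769 * 100
Coverage = 45.9%

45.9%


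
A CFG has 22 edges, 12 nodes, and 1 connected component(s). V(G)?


Formula: V(G) = E - N + 2P
V(G) = 22 - 12 + 2*1
V(G) = 10 + 2
V(G) = 12

12


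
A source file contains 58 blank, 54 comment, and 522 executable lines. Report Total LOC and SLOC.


Total LOC = blank + comment + code
Total LOC = 58 + 54 + 522 = 634
SLOC (source only) = code = 522

Total LOC: 634, SLOC: 522


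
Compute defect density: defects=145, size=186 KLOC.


Defect density = defects / KLOC
Defect density = 145 / 186
Defect density = 0.78 defects/KLOC

0.78 defects/KLOC


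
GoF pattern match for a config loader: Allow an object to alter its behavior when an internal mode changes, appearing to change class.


This matches the State pattern

State


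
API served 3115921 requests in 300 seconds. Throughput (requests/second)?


Formula: throughput = requests / seconds
throughput = 3115921 / 300
throughput = 10386.4 requests/second

10386.4 requests/second


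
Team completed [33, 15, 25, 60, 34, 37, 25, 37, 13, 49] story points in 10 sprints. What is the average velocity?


Formula: Avg velocity = Total points / Number of sprints
Points: [33, 15, 25, 60, 34, 37, 25, 37, 13, 49]
Sum = 33 + 15 + 25 + 60 + 34 + 37 + 25 + 37 + 13 + 49 = 328
Avg velocity = 328 / 10 = 32.8 points/sprint

32.8 points/sprint


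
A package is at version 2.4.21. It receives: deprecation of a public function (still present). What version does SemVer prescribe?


Current: 2.4.21
Change category: 'deprecation of a public function (still present)' → minor bump
SemVer rule: minor bump → increment MINOR, reset PATCH to 0 (MAJOR unchanged)
New: 2.5.0

2.5.0


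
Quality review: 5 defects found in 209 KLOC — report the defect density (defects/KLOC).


Defect density = defects / KLOC
Defect density = 5 / 209
Defect density = 0.024 defects/KLOC

0.024 defects/KLOC


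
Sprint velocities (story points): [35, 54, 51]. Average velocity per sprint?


Formula: Avg velocity = Total points / Number of sprints
Points: [35, 54, 51]
Sum = 35 + 54 + 51 = 140
Avg velocity = 140 / 3 = 46.67 points/sprint

46.67 points/sprint


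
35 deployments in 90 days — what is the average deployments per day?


Formula: deployments per day = releases / days
= 35 / 90
= 0.389 deploys/day
(equivalently, 2.72 deploys/week)

0.389 deploys/day


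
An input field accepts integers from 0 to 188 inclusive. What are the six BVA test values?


Range: [0, 188]
Boundaries: just below min, min, min+1, max-1, max, just above max
Values: [-1, 0, 1, 187, 188, 189]

[-1, 0, 1, 187, 188, 189]


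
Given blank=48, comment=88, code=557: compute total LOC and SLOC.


Total LOC = blank + comment + code
Total LOC = 48 + 88 + 557 = 693
SLOC (source only) = code = 557

Total LOC: 693, SLOC: 557


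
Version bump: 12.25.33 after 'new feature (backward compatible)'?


Current: 12.25.33
Change category: 'new feature (backward compatible)' → minor bump
SemVer rule: minor bump → increment MINOR, reset PATCH to 0 (MAJOR unchanged)
New: 12.26.0

12.26.0


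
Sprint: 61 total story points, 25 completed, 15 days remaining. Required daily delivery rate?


Formula: Required rate = Remaining points / Days left
Remaining = 61 - 25 = 36 points
Required rate = 36 / 15 = 2.4 points/day

2.4 points/day


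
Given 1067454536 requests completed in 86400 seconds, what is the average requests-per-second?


Formula: throughput = requests / seconds
throughput = 1067454536 / 86400
throughput = 12354.8 requests/second

12354.8 requests/second


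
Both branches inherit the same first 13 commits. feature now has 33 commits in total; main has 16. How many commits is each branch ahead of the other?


Common ancestor: commit #13
feature commits after divergence: 33 - 13 = 20
main commits after divergence: 16 - 13 = 3
feature is 20 commits ahead of main
main is 3 commits ahead of feature

feature ahead: 20, main ahead: 3


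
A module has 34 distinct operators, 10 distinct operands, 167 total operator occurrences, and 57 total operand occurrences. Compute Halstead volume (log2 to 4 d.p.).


Formula: V = N * log2(η), where N = N1 + N2 and η = η1 + η2
η = 34 + 10 = 44
N = 167 + 57 = 224
log2(44) ≈ 5.4594
V = 224 * 5.4594 = 1222.91

1222.91


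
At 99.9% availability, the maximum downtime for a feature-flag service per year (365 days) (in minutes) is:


Formula: allowed downtime = period * (100 - SLA) / 100
Period (year (365 days)) = 525600 minutes
Unavailability fraction = (100 - 99.9) / 100
Allowed downtime = 525600 * (100 - 99.9) / 100
Allowed downtime = 525.6 minutes

525.6 minutes


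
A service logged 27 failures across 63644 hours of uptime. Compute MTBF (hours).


Formula: MTBF = Total operating time / Number of failures
MTBF = 63644 / 27
MTBF = 2357.19 hours

2357.19 hours


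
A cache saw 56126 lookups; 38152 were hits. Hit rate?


Formula: hit rate = hits / (hits + misses) * 100
hit rate = 38152 / (38152 + 17974) * 100
hit rate = 38152 / 56126 * 100
hit rate = 67.98%

67.98%


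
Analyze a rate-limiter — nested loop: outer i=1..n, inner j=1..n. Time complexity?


Reasoning: n iterations times n iterations
Complexity: O(n^2)

O(n^2)


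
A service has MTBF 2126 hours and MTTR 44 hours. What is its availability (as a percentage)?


Availability = MTBF / (MTBF + MTTR)
Availability = 2126 / (2126 + 44)
Availability = 2126 / 2170
Availability = 97.9724%

97.9724%


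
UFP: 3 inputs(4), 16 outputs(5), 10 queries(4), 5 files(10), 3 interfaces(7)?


UFP = EI*4 + EO*5 + EQ*4 + ILF*10 + EIF*7
UFP = 3*4 + 16*5 + 10*4 + 5*10 + 3*7
UFP = 12 + 80 + 40 + 50 + 21
UFP = 203

203


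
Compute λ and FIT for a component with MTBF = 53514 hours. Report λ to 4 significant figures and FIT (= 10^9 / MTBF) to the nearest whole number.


Formula: λ = 1 / MTBF; FIT = λ × 1e9 = 1e9 / MTBF
λ = 1 / 53514 ≈ 1.869e-05 failures/hour
FIT = 1e9 / 53514 ≈ 18687 failures per 1e9 hours (nearest whole number)

λ = 1.869e-05 /h, FIT = 18687


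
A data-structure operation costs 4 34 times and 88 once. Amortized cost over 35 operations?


Formula: Amortized cost = Total cost / Operations
Total cost = (34 * 4) + (1 * 88)
Total cost = 136 + 88 = 224
Amortized = 224 / 35 = 6.4

6.4


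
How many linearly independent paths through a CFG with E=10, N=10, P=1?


Formula: V(G) = E - N + 2P
V(G) = 10 - 10 + 2*1
V(G) = 0 + 2
V(G) = 2

2


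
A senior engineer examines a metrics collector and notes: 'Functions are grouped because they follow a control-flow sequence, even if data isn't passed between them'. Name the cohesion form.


Reasoning: Grouped by order of execution within a routine, not by data flow
Type: Procedural cohesion

Procedural cohesion


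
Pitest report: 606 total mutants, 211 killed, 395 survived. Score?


Mutation score = killed / total * 100
Mutation score = 211 / 606 * 100
Mutation score = 34.82%

34.82%


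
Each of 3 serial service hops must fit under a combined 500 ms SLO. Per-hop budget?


Formula: per_stage = total_budget / stages
per_stage = 500 / 3
per_stage = 166.67 ms

166.67 ms


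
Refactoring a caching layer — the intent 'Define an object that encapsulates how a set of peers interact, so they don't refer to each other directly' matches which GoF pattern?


This matches the Mediator pattern

Mediator


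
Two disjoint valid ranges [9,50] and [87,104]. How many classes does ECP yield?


Valid ranges: [9,50] and [87,104]
Class 1: x < 9 — invalid
Class 2: 9 ≤ x ≤ 50 — valid
Class 3: 50 < x < 87 — invalid (gap between ranges)
Class 4: 87 ≤ x ≤ 104 — valid
Class 5: x > 104 — invalid
Total equivalence classes: 5

5 equivalence classes


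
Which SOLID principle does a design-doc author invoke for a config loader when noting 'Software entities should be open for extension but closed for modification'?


This describes the Open/Closed Principle (OCP)

Open/Closed Principle (OCP)


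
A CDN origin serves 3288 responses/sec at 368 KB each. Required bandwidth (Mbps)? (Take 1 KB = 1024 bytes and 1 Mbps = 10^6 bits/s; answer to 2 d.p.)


Formula: Mbps = payload_bytes * RPS * 8 / 1e6
Payload per request = 368 KB = 368 * 1024 = 376832 bytes
Total bytes/sec = 376832 * 3288 = 1239023616
Total bits/sec = 1239023616 * 8 = 9912188928
Mbps = 9912188928 / 1e6 = 9912.19

9912.19 Mbps


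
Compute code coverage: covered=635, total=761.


Coverage = covered / total * 100
Coverage = 635 / 761 * 100
Coverage = 83.44%

83.44%


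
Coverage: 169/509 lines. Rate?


Coverage = covered / total * 100
Coverage = 169 / 509 * 100
Coverage = 33.2%

33.2%


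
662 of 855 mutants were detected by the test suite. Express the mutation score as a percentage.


Mutation score = killed / total * 100
Mutation score = 662 / 855 * 100
Mutation score = 77.43%

77.43%


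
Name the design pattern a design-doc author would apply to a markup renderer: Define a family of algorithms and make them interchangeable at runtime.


This matches the Strategy pattern

Strategy


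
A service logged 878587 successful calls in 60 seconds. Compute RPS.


Formula: throughput = requests / seconds
throughput = 878587 / 60
throughput = 14643.12 requests/second

14643.12 requests/second


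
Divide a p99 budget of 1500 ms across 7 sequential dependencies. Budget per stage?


Formula: per_stage = total_budget / stages
per_stage = 1500 / 7
per_stage = 214.29 ms

214.29 ms


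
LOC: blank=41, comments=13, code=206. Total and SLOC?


Total LOC = blank + comment + code
Total LOC = 41 + 13 + 206 = 260
SLOC (source only) = code = 206

Total LOC: 260, SLOC: 206


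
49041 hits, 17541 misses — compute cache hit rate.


Formula: hit rate = hits / (hits + misses) * 100
hit rate = 49041 / (49041 + 17541) * 100
hit rate = 49041 / 66582 * 100
hit rate = 73.66%

73.66%


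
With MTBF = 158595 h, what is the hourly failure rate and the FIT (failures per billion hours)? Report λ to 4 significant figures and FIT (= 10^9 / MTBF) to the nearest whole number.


Formula: λ = 1 / MTBF; FIT = λ × 1e9 = 1e9 / MTBF
λ = 1 / 158595 ≈ 6.305e-06 failures/hour
FIT = 1e9 / 158595 ≈ 6305 failures per 1e9 hours (nearest whole number)

λ = 6.305e-06 /h, FIT = 6305


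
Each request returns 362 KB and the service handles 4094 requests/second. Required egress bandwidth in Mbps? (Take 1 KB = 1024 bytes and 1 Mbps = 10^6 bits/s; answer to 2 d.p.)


Formula: Mbps = payload_bytes * RPS * 8 / 1e6
Payload per request = 362 KB = 362 * 1024 = 370688 bytes
Total bytes/sec = 370688 * 4094 = 1517596672
Total bits/sec = 1517596672 * 8 = 12140773376
Mbps = 12140773376 / 1e6 = 12140.77

12140.77 Mbps


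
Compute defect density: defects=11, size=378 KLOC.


Defect density = defects / KLOC
Defect density = 11 / 378
Defect density = 0.029 defects/KLOC

0.029 defects/KLOC


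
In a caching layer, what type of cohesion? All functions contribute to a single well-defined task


Reasoning: Best: single purpose
Type: Functional cohesion

Functional cohesion


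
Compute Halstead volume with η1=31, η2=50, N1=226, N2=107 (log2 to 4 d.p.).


Formula: V = N * log2(η), where N = N1 + N2 and η = η1 + η2
η = 31 + 50 = 81
N = 226 + 107 = 333
log2(81) ≈ 6.3399
V = 333 * 6.3399 = 2111.19

2111.19


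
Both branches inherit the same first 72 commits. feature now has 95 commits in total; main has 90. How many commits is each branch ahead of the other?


Common ancestor: commit #72
feature commits after divergence: 95 - 72 = 23
main commits after divergence: 90 - 72 = 18
feature is 23 commits ahead of main
main is 18 commits ahead of feature

feature ahead: 23, main ahead: 18


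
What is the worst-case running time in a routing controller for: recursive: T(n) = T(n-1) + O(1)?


Reasoning: linear recursion with constant work per frame
Complexity: O(n)

O(n)


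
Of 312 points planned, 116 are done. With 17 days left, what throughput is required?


Formula: Required rate = Remaining points / Days left
Remaining = 312 - 116 = 196 points
Required rate = 196 / 17 = 11.53 points/day

11.53 points/day


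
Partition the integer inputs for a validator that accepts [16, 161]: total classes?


Valid range: [16, 161]
Class 1: x < 16 — invalid
Class 2: 16 ≤ x ≤ 161 — valid
Class 3: x > 161 — invalid
Total equivalence classes: 3

3 equivalence classes


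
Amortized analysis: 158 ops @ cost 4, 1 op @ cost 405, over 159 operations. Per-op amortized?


Formula: Amortized cost = Total cost / Operations
Total cost = (158 * 4) + (1 * 405)
Total cost = 632 + 405 = 1037
Amortized = 1037 / 159 = 6.522

6.522


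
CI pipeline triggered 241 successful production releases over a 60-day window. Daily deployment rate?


Formula: deployments per day = releases / days
= 241 / 60
= 4.017 deploys/day
(equivalently, 28.12 deploys/week)

4.017 deploys/day


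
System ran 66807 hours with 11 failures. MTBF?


Formula: MTBF = Total operating time / Number of failures
MTBF = 66807 / 11
MTBF = 6073.36 hours

6073.36 hours


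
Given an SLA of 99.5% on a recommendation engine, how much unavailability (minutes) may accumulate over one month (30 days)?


Formula: allowed downtime = period * (100 - SLA) / 100
Period (month (30 days)) = 43200 minutes
Unavailability fraction = (100 - 99.5) / 100
Allowed downtime = 43200 * (100 - 99.5) / 100
Allowed downtime = 216.0 minutes

216.0 minutes


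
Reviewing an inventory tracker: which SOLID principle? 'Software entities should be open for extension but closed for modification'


This describes the Open/Closed Principle (OCP)

Open/Closed Principle (OCP)


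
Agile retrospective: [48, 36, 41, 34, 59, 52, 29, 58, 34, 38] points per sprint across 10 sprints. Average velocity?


Formula: Avg velocity = Total points / Number of sprints
Points: [48, 36, 41, 34, 59, 52, 29, 58, 34, 38]
Sum = 48 + 36 + 41 + 34 + 59 + 52 + 29 + 58 + 34 + 38 = 429
Avg velocity = 429 / 10 = 42.9 points/sprint

42.9 points/sprint


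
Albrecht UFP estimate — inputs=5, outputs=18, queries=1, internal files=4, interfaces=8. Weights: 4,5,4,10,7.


UFP = EI*4 + EO*5 + EQ*4 + ILF*10 + EIF*7
UFP = 5*4 + 18*5 + 1*4 + 4*10 + 8*7
UFP = 20 + 90 + 4 + 40 + 56
UFP = 210

210


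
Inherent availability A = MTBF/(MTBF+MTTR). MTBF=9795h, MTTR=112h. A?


Availability = MTBF / (MTBF + MTTR)
Availability = 9795 / (9795 + 112)
Availability = 9795 / 9907
Availability = 98.8695%

98.8695%


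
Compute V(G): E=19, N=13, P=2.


Formula: V(G) = E - N + 2P
V(G) = 19 - 13 + 2*2
V(G) = 6 + 4
V(G) = 10

10


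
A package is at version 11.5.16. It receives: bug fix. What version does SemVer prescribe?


Current: 11.5.16
Change category: 'bug fix' → patch bump
SemVer rule: patch bump → increment PATCH (MAJOR and MINOR unchanged)
New: 11.5.17

11.5.17


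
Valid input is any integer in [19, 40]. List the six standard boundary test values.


Range: [19, 40]
Boundaries: just below min, min, min+1, max-1, max, just above max
Values: [18, 19, 20, 39, 40, 41]

[18, 19, 20, 39, 40, 41]


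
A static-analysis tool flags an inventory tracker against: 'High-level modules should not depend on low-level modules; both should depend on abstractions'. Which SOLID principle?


This describes the Dependency Inversion Principle (DIP)

Dependency Inversion Principle (DIP)


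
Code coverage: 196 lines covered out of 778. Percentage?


Coverage = covered / total * 100
Coverage = 196 / 778 * 100
Coverage = 25.19%

25.19%


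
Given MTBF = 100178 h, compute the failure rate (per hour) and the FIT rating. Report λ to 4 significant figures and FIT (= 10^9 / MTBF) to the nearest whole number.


Formula: λ = 1 / MTBF; FIT = λ × 1e9 = 1e9 / MTBF
λ = 1 / 100178 ≈ 9.982e-06 failures/hour
FIT = 1e9 / 100178 ≈ 9982 failures per 1e9 hours (nearest whole number)

λ = 9.982e-06 /h, FIT = 9982


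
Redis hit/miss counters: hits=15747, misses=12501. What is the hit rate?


Formula: hit rate = hits / (hits + misses) * 100
hit rate = 15747 / (15747 + 12501) * 100
hit rate = 15747 / 28248 * 100
hit rate = 55.75%

55.75%


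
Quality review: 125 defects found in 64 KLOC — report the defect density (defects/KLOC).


Defect density = defects / KLOC
Defect density = 125 / 64
Defect density = 1.953 defects/KLOC

1.953 defects/KLOC


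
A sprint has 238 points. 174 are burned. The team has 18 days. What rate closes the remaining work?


Formula: Required rate = Remaining points / Days left
Remaining = 238 - 174 = 64 points
Required rate = 64 / 18 = 3.56 points/day

3.56 points/day


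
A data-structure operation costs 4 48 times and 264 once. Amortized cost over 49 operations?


Formula: Amortized cost = Total cost / Operations
Total cost = (48 * 4) + (1 * 264)
Total cost = 192 + 264 = 456
Amortized = 456 / 49 = 9.3061

9.3061


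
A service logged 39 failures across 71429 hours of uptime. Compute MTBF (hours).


Formula: MTBF = Total operating time / Number of failures
MTBF = 71429 / 39
MTBF = 1831.51 hours

1831.51 hours


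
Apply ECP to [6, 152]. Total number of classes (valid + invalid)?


Valid range: [6, 152]
Class 1: x < 6 — invalid
Class 2: 6 ≤ x ≤ 152 — valid
Class 3: x > 152 — invalid
Total equivalence classes: 3

3 equivalence classes


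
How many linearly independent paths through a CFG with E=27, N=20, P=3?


Formula: V(G) = E - N + 2P
V(G) = 27 - 20 + 2*3
V(G) = 7 + 6
V(G) = 13

13


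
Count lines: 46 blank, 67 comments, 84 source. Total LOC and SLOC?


Total LOC = blank + comment + code
Total LOC = 46 + 67 + 84 = 197
SLOC (source only) = code = 84

Total LOC: 197, SLOC: 84


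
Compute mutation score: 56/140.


Mutation score = killed / total * 100
Mutation score = 56 / 140 * 100
Mutation score = 40.0%

40.0%


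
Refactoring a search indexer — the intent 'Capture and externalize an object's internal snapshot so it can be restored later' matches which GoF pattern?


This matches the Memento pattern

Memento


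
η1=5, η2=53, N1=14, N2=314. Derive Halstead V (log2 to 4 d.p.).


Formula: V = N * log2(η), where N = N1 + N2 and η = η1 + η2
η = 5 + 53 = 58
N = 14 + 314 = 328
log2(58) ≈ 5.8580
V = 328 * 5.8580 = 1921.42

1921.42


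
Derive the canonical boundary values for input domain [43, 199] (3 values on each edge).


Range: [43, 199]
Boundaries: just below min, min, min+1, max-1, max, just above max
Values: [42, 43, 44, 198, 199, 200]

[42, 43, 44, 198, 199, 200]


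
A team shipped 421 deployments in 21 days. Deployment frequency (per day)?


Formula: deployments per day = releases / days
= 421 / 21
= 20.048 deploys/day
(equivalently, 140.33 deploys/week)

20.048 deploys/day


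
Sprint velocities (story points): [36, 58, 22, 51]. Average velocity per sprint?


Formula: Avg velocity = Total points / Number of sprints
Points: [36, 58, 22, 51]
Sum = 36 + 58 + 22 + 51 = 167
Avg velocity = 167 / 4 = 41.75 points/sprint

41.75 points/sprint


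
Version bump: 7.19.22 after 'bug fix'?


Current: 7.19.22
Change category: 'bug fix' → patch bump
SemVer rule: patch bump → increment PATCH (MAJOR and MINOR unchanged)
New: 7.19.23

7.19.23


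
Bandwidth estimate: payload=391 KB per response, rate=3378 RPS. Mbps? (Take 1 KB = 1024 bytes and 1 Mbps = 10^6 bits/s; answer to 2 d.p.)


Formula: Mbps = payload_bytes * RPS * 8 / 1e6
Payload per request = 391 KB = 391 * 1024 = 400384 bytes
Total bytes/sec = 400384 * 3378 = 1352497152
Total bits/sec = 1352497152 * 8 = 10819977216
Mbps = 10819977216 / 1e6 = 10819.98

10819.98 Mbps


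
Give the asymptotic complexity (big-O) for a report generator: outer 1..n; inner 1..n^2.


Reasoning: n times n^2
Complexity: O(n^3)

O(n^3)


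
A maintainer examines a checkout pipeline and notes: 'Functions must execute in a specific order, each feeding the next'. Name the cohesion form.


Reasoning: Output of one is input to next
Type: Sequential cohesion

Sequential cohesion


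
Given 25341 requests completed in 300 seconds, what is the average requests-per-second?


Formula: throughput = requests / seconds
throughput = 25341 / 300
throughput = 84.47 requests/second

84.47 requests/second


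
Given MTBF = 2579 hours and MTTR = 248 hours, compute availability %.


Availability = MTBF / (MTBF + MTTR)
Availability = 2579 / (2579 + 248)
Availability = 2579 / 2827
Availability = 91.2274%

91.2274%


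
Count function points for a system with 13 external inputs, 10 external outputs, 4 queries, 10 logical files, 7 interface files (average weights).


UFP = EI*4 + EO*5 + EQ*4 + ILF*10 + EIF*7
UFP = 13*4 + 10*5 + 4*4 + 10*10 + 7*7
UFP = 52 + 50 + 16 + 100 + 49
UFP = 267

267


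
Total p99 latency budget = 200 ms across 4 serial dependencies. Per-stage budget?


Formula: per_stage = total_budget / stages
per_stage = 200 / 4
per_stage = 50.0 ms

50.0 ms


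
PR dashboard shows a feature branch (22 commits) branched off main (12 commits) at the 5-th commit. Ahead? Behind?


Common ancestor: commit #5
feature commits after divergence: 22 - 5 = 17
main commits after divergence: 12 - 5 = 7
feature is 17 commits ahead of main
main is 7 commits ahead of feature

feature ahead: 17, main ahead: 7


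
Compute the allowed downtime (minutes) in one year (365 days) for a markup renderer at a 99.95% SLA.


Formula: allowed downtime = period * (100 - SLA) / 100
Period (year (365 days)) = 525600 minutes
Unavailability fraction = (100 - 99.95) / 100
Allowed downtime = 525600 * (100 - 99.95) / 100
Allowed downtime = 262.8 minutes

262.8 minutes


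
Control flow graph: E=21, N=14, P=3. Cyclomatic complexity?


Formula: V(G) = E - N + 2P
V(G) = 21 - 14 + 2*3
V(G) = 7 + 6
V(G) = 13

13


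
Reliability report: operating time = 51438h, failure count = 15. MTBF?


Formula: MTBF = Total operating time / Number of failures
MTBF = 51438 / 15
MTBF = 3429.2 hours

3429.2 hours


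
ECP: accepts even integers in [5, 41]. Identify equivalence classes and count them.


Constraint: even integers in [5, 41]
Class 1: x < 5 — out-of-range invalid
Class 2: x in [5,41] but odd — wrong type invalid
Class 3: x in [5,41] and even — valid
Class 4: x > 41 — out-of-range invalid
Total equivalence classes: 4

4 equivalence classes


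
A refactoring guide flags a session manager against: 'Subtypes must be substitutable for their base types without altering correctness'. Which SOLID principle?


This describes the Liskov Substitution Principle (LSP)

Liskov Substitution Principle (LSP)


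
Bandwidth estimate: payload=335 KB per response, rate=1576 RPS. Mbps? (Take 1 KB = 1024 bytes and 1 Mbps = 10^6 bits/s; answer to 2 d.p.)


Formula: Mbps = payload_bytes * RPS * 8 / 1e6
Payload per request = 335 KB = 335 * 1024 = 343040 bytes
Total bytes/sec = 343040 * 1576 = 540631040
Total bits/sec = 540631040 * 8 = 4325048320
Mbps = 4325048320 / 1e6 = 4325.05

4325.05 Mbps


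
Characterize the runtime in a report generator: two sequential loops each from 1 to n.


Reasoning: sequential dominates: O(n) + O(n) = O(n)
Complexity: O(n)

O(n)


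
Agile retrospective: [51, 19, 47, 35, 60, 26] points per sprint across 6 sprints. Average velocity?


Formula: Avg velocity = Total points / Number of sprints
Points: [51, 19, 47, 35, 60, 26]
Sum = 51 + 19 + 47 + 35 + 60 + 26 = 238
Avg velocity = 238 / 6 = 39.67 points/sprint

39.67 points/sprint


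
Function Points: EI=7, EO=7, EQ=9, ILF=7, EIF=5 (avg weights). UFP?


UFP = EI*4 + EO*5 + EQ*4 + ILF*10 + EIF*7
UFP = 7*4 + 7*5 + 9*4 + 7*10 + 5*7
UFP = 28 + 35 + 36 + 70 + 35
UFP = 204

204


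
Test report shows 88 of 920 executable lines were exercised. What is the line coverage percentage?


Coverage = covered / total * 100
Coverage = 88 / 920 * 100
Coverage = 9.57%

9.57%


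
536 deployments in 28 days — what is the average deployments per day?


Formula: deployments per day = releases / days
= 536 / 28
= 19.143 deploys/day
(equivalently, 134.0 deploys/week)

19.143 deploys/day


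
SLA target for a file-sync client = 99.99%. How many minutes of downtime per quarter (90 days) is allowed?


Formula: allowed downtime = period * (100 - SLA) / 100
Period (quarter (90 days)) = 129600 minutes
Unavailability fraction = (100 - 99.99) / 100
Allowed downtime = 129600 * (100 - 99.99) / 100
Allowed downtime = 12.96 minutes

12.96 minutes


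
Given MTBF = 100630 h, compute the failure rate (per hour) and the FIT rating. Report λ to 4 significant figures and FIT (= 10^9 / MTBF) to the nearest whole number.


Formula: λ = 1 / MTBF; FIT = λ × 1e9 = 1e9 / MTBF
λ = 1 / 100630 ≈ 9.937e-06 failures/hour
FIT = 1e9 / 100630 ≈ 9937 failures per 1e9 hours (nearest whole number)

λ = 9.937e-06 /h, FIT = 9937


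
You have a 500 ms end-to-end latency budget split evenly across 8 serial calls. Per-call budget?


Formula: per_stage = total_budget / stages
per_stage = 500 / 8
per_stage = 62.5 ms

62.5 ms


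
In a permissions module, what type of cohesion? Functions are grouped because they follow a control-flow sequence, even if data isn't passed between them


Reasoning: Grouped by order of execution within a routine, not by data flow
Type: Procedural cohesion

Procedural cohesion


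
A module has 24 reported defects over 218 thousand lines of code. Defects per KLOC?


Defect density = defects / KLOC
Defect density = 24 / 218
Defect density = 0.11 defects/KLOC

0.11 defects/KLOC


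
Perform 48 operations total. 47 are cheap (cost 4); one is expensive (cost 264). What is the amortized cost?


Formula: Amortized cost = Total cost / Operations
Total cost = (47 * 4) + (1 * 264)
Total cost = 188 + 264 = 452
Amortized = 452 / 48 = 9.4167

9.4167


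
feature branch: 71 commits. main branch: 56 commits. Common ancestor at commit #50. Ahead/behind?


Common ancestor: commit #50
feature commits after divergence: 71 - 50 = 21
main commits after divergence: 56 - 50 = 6
feature is 21 commits ahead of main
main is 6 commits ahead of feature

feature ahead: 21, main ahead: 6


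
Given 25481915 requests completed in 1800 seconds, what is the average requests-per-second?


Formula: throughput = requests / seconds
throughput = 25481915 / 1800
throughput = 14156.62 requests/second

14156.62 requests/second


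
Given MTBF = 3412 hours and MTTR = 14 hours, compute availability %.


Availability = MTBF / (MTBF + MTTR)
Availability = 3412 / (3412 + 14)
Availability = 3412 / 3426
Availability = 99.5914%

99.5914%


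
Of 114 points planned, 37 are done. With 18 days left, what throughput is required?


Formula: Required rate = Remaining points / Days left
Remaining = 114 - 37 = 77 points
Required rate = 77 / 18 = 4.28 points/day

4.28 points/day


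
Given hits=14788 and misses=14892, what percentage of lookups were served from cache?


Formula: hit rate = hits / (hits + misses) * 100
hit rate = 14788 / (14788 + 14892) * 100
hit rate = 14788 / 29680 * 100
hit rate = 49.82%

49.82%


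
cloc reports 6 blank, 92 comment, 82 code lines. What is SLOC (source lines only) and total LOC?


Total LOC = blank + comment + code
Total LOC = 6 + 92 + 82 = 180
SLOC (source only) = code = 82

Total LOC: 180, SLOC: 82


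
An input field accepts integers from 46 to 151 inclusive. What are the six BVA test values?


Range: [46, 151]
Boundaries: just below min, min, min+1, max-1, max, just above max
Values: [45, 46, 47, 150, 151, 152]

[45, 46, 47, 150, 151, 152]


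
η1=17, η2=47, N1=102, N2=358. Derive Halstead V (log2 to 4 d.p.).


Formula: V = N * log2(η), where N = N1 + N2 and η = η1 + η2
η = 17 + 47 = 64
N = 102 + 358 = 460
log2(64) ≈ 6.0000
V = 460 * 6.0000 = 2760.00

2760.00


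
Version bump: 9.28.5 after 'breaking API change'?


Current: 9.28.5
Change category: 'breaking API change' → major bump
SemVer rule: major bump → increment MAJOR, reset MINOR and PATCH to 0
New: 10.0.0

10.0.0


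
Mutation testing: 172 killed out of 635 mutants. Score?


Mutation score = killed / total * 100
Mutation score = 172 / 635 * 100
Mutation score = 27.09%

27.09%


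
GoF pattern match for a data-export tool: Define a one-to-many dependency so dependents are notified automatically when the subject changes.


This matches the Observer pattern

Observer


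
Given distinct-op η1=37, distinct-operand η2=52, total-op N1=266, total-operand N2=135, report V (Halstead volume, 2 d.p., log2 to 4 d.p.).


Formula: V = N * log2(η), where N = N1 + N2 and η = η1 + η2
η = 37 + 52 = 89
N = 266 + 135 = 401
log2(89) ≈ 6.4757
V = 401 * 6.4757 = 2596.76

2596.76


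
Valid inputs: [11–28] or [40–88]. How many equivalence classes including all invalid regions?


Valid ranges: [11,28] and [40,88]
Class 1: x < 11 — invalid
Class 2: 11 ≤ x ≤ 28 — valid
Class 3: 28 < x < 40 — invalid (gap between ranges)
Class 4: 40 ≤ x ≤ 88 — valid
Class 5: x > 88 — invalid
Total equivalence classes: 5

5 equivalence classes


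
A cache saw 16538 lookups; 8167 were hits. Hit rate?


Formula: hit rate = hits / (hits + misses) * 100
hit rate = 8167 / (8167 + 8371) * 100
hit rate = 8167 / 16538 * 100
hit rate = 49.38%

49.38%


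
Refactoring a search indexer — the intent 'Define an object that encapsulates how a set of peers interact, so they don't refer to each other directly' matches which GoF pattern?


This matches the Mediator pattern

Mediator


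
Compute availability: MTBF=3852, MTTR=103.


Availability = MTBF / (MTBF + MTTR)
Availability = 3852 / (3852 + 103)
Availability = 3852 / 3955
Availability = 97.3957%

97.3957%


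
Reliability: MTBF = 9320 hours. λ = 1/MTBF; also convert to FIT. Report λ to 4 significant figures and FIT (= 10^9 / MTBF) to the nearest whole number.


Formula: λ = 1 / MTBF; FIT = λ × 1e9 = 1e9 / MTBF
λ = 1 / 9320 ≈ 1.073e-04 failures/hour
FIT = 1e9 / 9320 ≈ 107296 failures per 1e9 hours (nearest whole number)

λ = 1.073e-04 /h, FIT = 107296


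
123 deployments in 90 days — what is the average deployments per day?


Formula: deployments per day = releases / days
= 123 / 90
= 1.367 deploys/day
(equivalently, 9.57 deploys/week)

1.367 deploys/day


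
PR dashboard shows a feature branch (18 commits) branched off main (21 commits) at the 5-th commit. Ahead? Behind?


Common ancestor: commit #5
feature commits after divergence: 18 - 5 = 13
main commits after divergence: 21 - 5 = 16
feature is 13 commits ahead of main
main is 16 commits ahead of feature

feature ahead: 13, main ahead: 16


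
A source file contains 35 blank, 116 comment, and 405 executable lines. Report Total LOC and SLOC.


Total LOC = blank + comment + code
Total LOC = 35 + 116 + 405 = 556
SLOC (source only) = code = 405

Total LOC: 556, SLOC: 405


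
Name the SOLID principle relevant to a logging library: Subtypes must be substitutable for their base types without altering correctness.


This describes the Liskov Substitution Principle (LSP)

Liskov Substitution Principle (LSP)


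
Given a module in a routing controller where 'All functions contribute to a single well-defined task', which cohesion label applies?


Reasoning: Best: single purpose
Type: Functional cohesion

Functional cohesion


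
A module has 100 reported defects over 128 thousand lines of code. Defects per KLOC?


Defect density = defects / KLOC
Defect density = 100 / 128
Defect density = 0.781 defects/KLOC

0.781 defects/KLOC


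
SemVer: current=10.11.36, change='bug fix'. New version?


Current: 10.11.36
Change category: 'bug fix' → patch bump
SemVer rule: patch bump → increment PATCH (MAJOR and MINOR unchanged)
New: 10.11.37

10.11.37


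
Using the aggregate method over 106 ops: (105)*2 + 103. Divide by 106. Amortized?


Formula: Amortized cost = Total cost / Operations
Total cost = (105 * 2) + (1 * 103)
Total cost = 210 + 103 = 313
Amortized = 313 / 106 = 2.9528

2.9528


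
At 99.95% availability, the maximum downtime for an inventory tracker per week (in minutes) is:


Formula: allowed downtime = period * (100 - SLA) / 100
Period (week) = 10080 minutes
Unavailability fraction = (100 - 99.95) / 100
Allowed downtime = 10080 * (100 - 99.95) / 100
Allowed downtime = 5.04 minutes

5.04 minutes


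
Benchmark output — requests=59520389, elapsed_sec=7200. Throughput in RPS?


Formula: throughput = requests / seconds
throughput = 59520389 / 7200
throughput = 8266.72 requests/second

8266.72 requests/second


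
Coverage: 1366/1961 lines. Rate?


Coverage = covered / total * 100
Coverage = 1366 / 1961 * 100
Coverage = 69.66%

69.66%


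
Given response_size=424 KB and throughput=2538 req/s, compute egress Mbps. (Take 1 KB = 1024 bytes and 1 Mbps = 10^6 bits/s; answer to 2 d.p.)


Formula: Mbps = payload_bytes * RPS * 8 / 1e6
Payload per request = 424 KB = 424 * 1024 = 434176 bytes
Total bytes/sec = 434176 * 2538 = 1101938688
Total bits/sec = 1101938688 * 8 = 8815509504
Mbps = 8815509504 / 1e6 = 8815.51

8815.51 Mbps


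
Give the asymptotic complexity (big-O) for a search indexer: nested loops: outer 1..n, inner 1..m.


Reasoning: product of independent bounds
Complexity: O(n*m)

O(n*m)


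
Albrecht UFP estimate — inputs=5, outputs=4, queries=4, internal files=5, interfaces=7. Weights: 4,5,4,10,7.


UFP = EI*4 + EO*5 + EQ*4 + ILF*10 + EIF*7
UFP = 5*4 + 4*5 + 4*4 + 5*10 + 7*7
UFP = 20 + 20 + 16 + 50 + 49
UFP = 155

155


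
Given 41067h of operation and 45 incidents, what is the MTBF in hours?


Formula: MTBF = Total operating time / Number of failures
MTBF = 41067 / 45
MTBF = 912.6 hours

912.6 hours


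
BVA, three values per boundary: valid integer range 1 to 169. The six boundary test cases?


Range: [1, 169]
Boundaries: just below min, min, min+1, max-1, max, just above max
Values: [0, 1, 2, 168, 169, 170]

[0, 1, 2, 168, 169, 170]


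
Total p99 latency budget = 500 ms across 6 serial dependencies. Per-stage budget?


Formula: per_stage = total_budget / stages
per_stage = 500 / 6
per_stage = 83.33 ms

83.33 ms


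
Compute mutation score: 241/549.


Mutation score = killed / total * 100
Mutation score = 241 / 549 * 100
Mutation score = 43.9%

43.9%


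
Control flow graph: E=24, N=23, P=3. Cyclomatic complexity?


Formula: V(G) = E - N + 2P
V(G) = 24 - 23 + 2*3
V(G) = 1 + 6
V(G) = 7

7
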